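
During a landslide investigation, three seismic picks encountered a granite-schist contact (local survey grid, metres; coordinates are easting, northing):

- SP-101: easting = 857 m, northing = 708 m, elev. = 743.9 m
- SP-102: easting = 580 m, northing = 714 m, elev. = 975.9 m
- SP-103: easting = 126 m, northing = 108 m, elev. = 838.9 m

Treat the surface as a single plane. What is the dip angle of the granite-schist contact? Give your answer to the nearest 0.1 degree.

Two edge vectors: SP-101→SP-102 = (-277, 6, 232), SP-101→SP-103 = (-731, -600, 95).
Normal n = (SP-101→SP-102) × (SP-101→SP-103) = (139770, -143277, 170586).
So ∂z/∂easting = −n_x/n_z = −0.81935 and ∂z/∂northing = −n_y/n_z = 0.83991.
Gradient magnitude |∇z| = √(a² + b²) = √(0.67134 + 0.70545) = 1.17337.
True dip = arctan(1.17337) = 49.6°, dipping toward SE (azimuth ≈ 136°).

49.6°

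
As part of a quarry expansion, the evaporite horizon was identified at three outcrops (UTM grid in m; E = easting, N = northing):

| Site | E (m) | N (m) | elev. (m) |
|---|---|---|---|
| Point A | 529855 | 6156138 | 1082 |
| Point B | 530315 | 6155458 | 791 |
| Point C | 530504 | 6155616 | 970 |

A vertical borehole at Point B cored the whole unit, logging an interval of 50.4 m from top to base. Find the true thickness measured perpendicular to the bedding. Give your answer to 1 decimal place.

Let the plane be z = a·E + b·N + c.
Point B−Point A: 460a − 680b = −291;  Point C−Point A: 649a − 522b = −112.
Solving gives a = 0.37645, b = 0.68260.
|∇z| = √(a²+b²) = 0.77952, so dip δ = arctan(0.77952) = 37.94°.
True thickness = vertical thickness × cos δ = 50.4 × cos 37.94° = 39.7 m.

39.7 m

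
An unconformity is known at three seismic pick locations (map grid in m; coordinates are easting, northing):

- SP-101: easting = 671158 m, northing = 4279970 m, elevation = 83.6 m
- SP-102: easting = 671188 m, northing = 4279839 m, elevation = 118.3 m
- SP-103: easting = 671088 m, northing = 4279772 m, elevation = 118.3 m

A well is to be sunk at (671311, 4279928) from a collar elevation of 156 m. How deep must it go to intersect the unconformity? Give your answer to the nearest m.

39 m

Two edge vectors: SP-101→SP-102 = (30, -131, 34.7), SP-101→SP-103 = (-70, -198, 34.7).
Normal n = (SP-101→SP-102) × (SP-101→SP-103) = (2324.9, -3470, -15110).
So ∂z/∂easting = −n_x/n_z = 0.15386499 and ∂z/∂northing = −n_y/n_z = −0.22964924.
Intercept c from SP-101: 83.6 − 103267.72 + 982891.85 = 879707.73.
At (671311, 4279928): z_contact = 103291.3 − 982882.2 + 879707.73 = 116.8 m.
Depth below ground = 156 − 116.8 = 39 m.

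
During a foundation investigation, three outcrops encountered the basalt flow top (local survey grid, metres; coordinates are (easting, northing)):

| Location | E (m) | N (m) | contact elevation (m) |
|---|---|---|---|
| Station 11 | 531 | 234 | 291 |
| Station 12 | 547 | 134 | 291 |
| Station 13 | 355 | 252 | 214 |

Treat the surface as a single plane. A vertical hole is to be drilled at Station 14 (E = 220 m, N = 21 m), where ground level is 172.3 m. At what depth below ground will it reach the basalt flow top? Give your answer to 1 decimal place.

Two edge vectors: Station 11→Station 12 = (16, -100, 0), Station 11→Station 13 = (-176, 18, -77).
Normal n = (Station 11→Station 12) × (Station 11→Station 13) = (7700, 1232, -17312).
So ∂z/∂E = −n_x/n_z = 0.44478 and ∂z/∂N = −n_y/n_z = 0.07116.
Intercept c from Station 11: 291 − 236.18 − 16.65 = 38.17.
At (220, 21): z_contact = 97.85 + 1.49 + 38.17 = 137.52 m.
Depth below ground = 172.3 − 137.52 = 34.8 m.

34.8 m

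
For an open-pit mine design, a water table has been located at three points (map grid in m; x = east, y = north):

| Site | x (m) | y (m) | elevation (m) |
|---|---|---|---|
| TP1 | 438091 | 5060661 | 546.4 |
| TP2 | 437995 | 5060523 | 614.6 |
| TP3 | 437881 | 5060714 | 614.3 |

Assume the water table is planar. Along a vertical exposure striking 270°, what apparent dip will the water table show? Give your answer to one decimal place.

20.9°

Two edge vectors: TP1→TP2 = (-96, -138, 68.2), TP1→TP3 = (-210, 53, 67.9).
Normal n = (TP1→TP2) × (TP1→TP3) = (-12984.8, -7803.6, -34068).
So ∂z/∂x = −n_x/n_z = −0.38114 and ∂z/∂y = −n_y/n_z = −0.22906.
Unit vector along 270° is (sin 270°, cos 270°) = (-1.0000, -0.0000).
Slope in that direction = a·(-1.0000) + b·(-0.0000) = 0.38114.
Apparent dip = arctan|0.38114| = 20.9° (true dip is 24.0°, so apparent ≤ true as expected).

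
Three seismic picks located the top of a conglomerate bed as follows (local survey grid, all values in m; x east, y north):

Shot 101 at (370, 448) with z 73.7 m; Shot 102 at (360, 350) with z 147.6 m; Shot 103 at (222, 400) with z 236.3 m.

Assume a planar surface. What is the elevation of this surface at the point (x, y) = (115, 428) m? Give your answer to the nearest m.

312 m

Let the plane be z = a·x + b·y + c.
Shot 102−Shot 101: −10a − 98b = 73.9;  Shot 103−Shot 101: −148a − 48b = 162.6.
Solving gives a = −0.88331, b = −0.66395.
Then c = 73.7 − a·370 − b·448 = 697.97.
At (115, 428): z = −101.6 − 284.2 + 697.97 = 312.2 m.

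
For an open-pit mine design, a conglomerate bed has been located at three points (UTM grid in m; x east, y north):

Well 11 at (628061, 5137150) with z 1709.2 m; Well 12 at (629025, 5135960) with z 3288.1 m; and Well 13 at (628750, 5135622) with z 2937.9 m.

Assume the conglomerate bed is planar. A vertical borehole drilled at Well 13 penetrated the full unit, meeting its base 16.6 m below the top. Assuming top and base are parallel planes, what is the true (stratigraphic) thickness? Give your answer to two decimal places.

9.37 m

Let the plane be z = a·x + b·y + c.
Well 12−Well 11: 964a − 1190b = 1578.9;  Well 13−Well 11: 689a − 1528b = 1228.7.
Solving gives a = 1.45526, b = −0.14792.
|∇z| = √(a²+b²) = 1.46276, so dip δ = arctan(1.46276) = 55.64°.
True thickness = vertical thickness × cos δ = 16.6 × cos 55.64° = 9.37 m.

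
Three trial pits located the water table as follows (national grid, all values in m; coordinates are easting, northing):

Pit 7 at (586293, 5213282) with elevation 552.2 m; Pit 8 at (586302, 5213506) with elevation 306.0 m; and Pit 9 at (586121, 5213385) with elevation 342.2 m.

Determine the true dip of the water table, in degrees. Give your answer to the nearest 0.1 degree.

51.3°

Let the plane be z = a·easting + b·northing + c.
Pit 8−Pit 7: 9a + 224b = −246.2;  Pit 9−Pit 7: −172a + 103b = −210.
Solving gives a = 0.54952, b = −1.12119.
Gradient magnitude |∇z| = √(a² + b²) = √(0.30197 + 1.25706) = 1.24861.
True dip = arctan(1.24861) = 51.3°, dipping toward NNW (azimuth ≈ 334°).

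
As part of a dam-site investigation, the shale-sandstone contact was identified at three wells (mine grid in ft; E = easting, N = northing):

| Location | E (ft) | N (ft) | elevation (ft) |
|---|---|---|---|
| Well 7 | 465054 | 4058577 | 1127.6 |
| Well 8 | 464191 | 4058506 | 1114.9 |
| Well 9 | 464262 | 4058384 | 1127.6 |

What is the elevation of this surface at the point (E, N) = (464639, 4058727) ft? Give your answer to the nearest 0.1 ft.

Two edge vectors: Well 7→Well 8 = (-863, -71, -12.7), Well 7→Well 9 = (-792, -193, 0).
Normal n = (Well 7→Well 8) × (Well 7→Well 9) = (-2451.1, 10058.4, 110327).
So ∂z/∂E = −n_x/n_z = 0.022216683 and ∂z/∂N = −n_y/n_z = −0.091168979.
Intercept c from Well 7: 1127.6 − 10331.96 + 370016.32 = 360811.97.
At (464639, 4058727): z = 10322.7 − 370030.0 + 360811.97 = 1104.7 ft.

1104.7 ft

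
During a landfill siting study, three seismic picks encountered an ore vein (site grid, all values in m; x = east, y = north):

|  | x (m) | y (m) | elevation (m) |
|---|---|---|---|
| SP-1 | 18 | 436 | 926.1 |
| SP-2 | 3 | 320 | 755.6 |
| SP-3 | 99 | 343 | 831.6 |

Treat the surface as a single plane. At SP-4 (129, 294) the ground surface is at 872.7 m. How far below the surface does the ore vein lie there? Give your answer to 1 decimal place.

96.6 m

Let the plane be z = a·x + b·y + c.
SP-2−SP-1: −15a − 116b = −170.5;  SP-3−SP-1: 81a − 93b = −94.5.
Solving gives a = 0.45357, b = 1.41118.
Then c = 926.1 − a·18 − b·436 = 302.66.
At (129, 294): z_contact = 58.51 + 414.89 + 302.66 = 776.06 m.
Depth below ground = 872.7 − 776.06 = 96.6 m.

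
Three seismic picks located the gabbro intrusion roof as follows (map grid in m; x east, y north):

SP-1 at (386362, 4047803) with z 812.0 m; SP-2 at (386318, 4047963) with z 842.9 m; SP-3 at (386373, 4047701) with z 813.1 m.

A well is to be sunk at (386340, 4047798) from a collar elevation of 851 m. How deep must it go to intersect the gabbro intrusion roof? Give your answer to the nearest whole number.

11 m

Let the plane be z = a·x + b·y + c.
SP-2−SP-1: −44a + 160b = 30.9;  SP-3−SP-1: 11a − 102b = 1.1.
Solving gives a = −1.21986804, b = −0.14233871.
Then c = 812 − a·386362 − b·4047803 = 1048281.71.
At (386340, 4047798): z_contact = −471283.8 − 576158.3 + 1048281.71 = 839.5 m.
Depth below ground = 851 − 839.5 = 11 m.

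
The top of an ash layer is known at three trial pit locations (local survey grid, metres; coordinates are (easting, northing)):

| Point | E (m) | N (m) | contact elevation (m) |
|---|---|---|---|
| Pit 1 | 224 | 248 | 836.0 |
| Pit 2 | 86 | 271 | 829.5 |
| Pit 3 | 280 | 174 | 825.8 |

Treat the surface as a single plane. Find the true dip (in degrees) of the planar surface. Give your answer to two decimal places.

Let the plane be z = a·E + b·N + c.
Pit 2−Pit 1: −138a + 23b = −6.5;  Pit 3−Pit 1: 56a − 74b = −10.2.
Solving gives a = 0.08019, b = 0.19852.
Gradient magnitude |∇z| = √(a² + b²) = √(0.00643 + 0.03941) = 0.21410.
True dip = arctan(0.21410) = 12.08°, dipping toward SSW (azimuth ≈ 202°).

12.08°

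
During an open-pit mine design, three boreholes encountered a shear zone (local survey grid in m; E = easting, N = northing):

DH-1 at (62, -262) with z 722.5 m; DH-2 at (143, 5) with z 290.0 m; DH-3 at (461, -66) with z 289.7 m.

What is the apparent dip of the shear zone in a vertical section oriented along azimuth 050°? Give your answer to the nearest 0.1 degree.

51.0°

Let the plane be z = a·E + b·N + c.
DH-2−DH-1: 81a + 267b = −432.5;  DH-3−DH-1: 399a + 196b = −432.8.
Solving gives a = −0.33961, b = −1.51682.
Unit vector along 050° is (sin 50°, cos 50°) = (0.7660, 0.6428).
Slope in that direction = a·(0.7660) + b·(0.6428) = −1.23515.
Apparent dip = arctan|1.23515| = 51.0° (true dip is 57.2°, so apparent ≤ true as expected).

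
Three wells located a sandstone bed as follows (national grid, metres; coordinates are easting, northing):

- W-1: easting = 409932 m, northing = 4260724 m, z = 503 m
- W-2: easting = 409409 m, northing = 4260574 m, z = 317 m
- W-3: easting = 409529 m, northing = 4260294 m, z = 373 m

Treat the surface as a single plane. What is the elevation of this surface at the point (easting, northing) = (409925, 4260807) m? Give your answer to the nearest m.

Let the plane be z = a·easting + b·northing + c.
W-2−W-1: −523a − 150b = −186;  W-3−W-1: −403a − 430b = −130.
Solving gives a = 0.36779372, b = −0.04237412.
Then c = 503 − a·409932 − b·4260724 = 30277.01.
At (409925, 4260807): z = 150767.8 − 180547.9 + 30277.01 = 496.9 m.

497 m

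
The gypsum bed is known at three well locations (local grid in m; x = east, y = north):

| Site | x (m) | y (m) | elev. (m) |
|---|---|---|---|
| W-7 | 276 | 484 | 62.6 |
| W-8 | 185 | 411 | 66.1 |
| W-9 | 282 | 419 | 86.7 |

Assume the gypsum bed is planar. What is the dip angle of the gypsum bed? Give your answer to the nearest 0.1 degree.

23.0°

Two edge vectors: W-7→W-8 = (-91, -73, 3.5), W-7→W-9 = (6, -65, 24.1).
Normal n = (W-7→W-8) × (W-7→W-9) = (-1531.8, 2214.1, 6353).
So ∂z/∂x = −n_x/n_z = 0.24111 and ∂z/∂y = −n_y/n_z = −0.34851.
Gradient magnitude |∇z| = √(a² + b²) = √(0.05814 + 0.12146) = 0.42379.
True dip = arctan(0.42379) = 23.0°, dipping toward NW (azimuth ≈ 325°).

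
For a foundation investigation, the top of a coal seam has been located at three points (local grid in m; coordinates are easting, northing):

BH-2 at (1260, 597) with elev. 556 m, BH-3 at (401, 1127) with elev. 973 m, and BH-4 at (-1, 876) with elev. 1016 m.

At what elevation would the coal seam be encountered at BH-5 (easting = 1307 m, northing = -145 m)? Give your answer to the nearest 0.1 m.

Let the plane be z = a·easting + b·northing + c.
BH-3−BH-2: −859a + 530b = 417;  BH-4−BH-2: −1261a + 279b = 460.
Solving gives a = −0.297332, b = 0.304890.
Then c = 556 − a·1260 − b·597 = 748.62.
At (1307, -145): z = −388.6 − 44.2 + 748.62 = 315.8 m.

315.8 m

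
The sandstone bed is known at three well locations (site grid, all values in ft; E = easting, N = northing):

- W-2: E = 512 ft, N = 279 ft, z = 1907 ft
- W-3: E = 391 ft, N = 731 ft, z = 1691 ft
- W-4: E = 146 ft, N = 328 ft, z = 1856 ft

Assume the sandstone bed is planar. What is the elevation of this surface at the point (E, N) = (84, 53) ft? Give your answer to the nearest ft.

Let the plane be z = a·E + b·N + c.
W-3−W-2: −121a + 452b = −216;  W-4−W-2: −366a + 49b = −51.
Solving gives a = 0.07817, b = −0.45695.
Then c = 1907 − a·512 − b·279 = 1994.47.
At (84, 53): z = 6.6 − 24.2 + 1994.47 = 1976.8 ft.

1977 ft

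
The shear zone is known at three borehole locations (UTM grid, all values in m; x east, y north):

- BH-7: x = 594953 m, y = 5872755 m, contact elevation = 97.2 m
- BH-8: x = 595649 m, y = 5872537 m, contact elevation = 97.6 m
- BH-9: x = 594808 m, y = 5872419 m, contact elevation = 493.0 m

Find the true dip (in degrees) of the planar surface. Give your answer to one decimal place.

Two edge vectors: BH-7→BH-8 = (696, -218, 0.4), BH-7→BH-9 = (-145, -336, 395.8).
Normal n = (BH-7→BH-8) × (BH-7→BH-9) = (-86150, -275534.8, -265466).
So ∂z/∂x = −n_x/n_z = −0.32452 and ∂z/∂y = −n_y/n_z = −1.03793.
Gradient magnitude |∇z| = √(a² + b²) = √(0.10532 + 1.07730) = 1.08748.
True dip = arctan(1.08748) = 47.4°, dipping toward NNE (azimuth ≈ 017°).

47.4°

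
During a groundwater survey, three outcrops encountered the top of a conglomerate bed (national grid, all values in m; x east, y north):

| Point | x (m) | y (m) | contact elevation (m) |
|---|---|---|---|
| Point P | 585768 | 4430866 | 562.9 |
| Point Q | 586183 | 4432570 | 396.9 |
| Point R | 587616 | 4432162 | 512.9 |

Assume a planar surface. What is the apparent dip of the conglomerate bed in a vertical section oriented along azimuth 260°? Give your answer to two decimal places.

1.72°

Let the plane be z = a·x + b·y + c.
Point Q−Point P: 415a + 1704b = −166;  Point R−Point P: 1848a + 1296b = −50.
Solving gives a = 0.04976, b = −0.10954.
Unit vector along 260° is (sin 260°, cos 260°) = (-0.9848, -0.1736).
Slope in that direction = a·(-0.9848) + b·(-0.1736) = −0.02999.
Apparent dip = arctan|0.02999| = 1.72° (true dip is 6.9°, so apparent ≤ true as expected).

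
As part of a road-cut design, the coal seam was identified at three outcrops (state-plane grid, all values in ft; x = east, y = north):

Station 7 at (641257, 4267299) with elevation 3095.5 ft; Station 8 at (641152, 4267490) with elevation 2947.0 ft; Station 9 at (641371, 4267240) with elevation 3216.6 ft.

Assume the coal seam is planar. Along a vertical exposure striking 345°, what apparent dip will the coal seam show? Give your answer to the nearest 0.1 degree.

26.6°

Two edge vectors: Station 7→Station 8 = (-105, 191, -148.5), Station 7→Station 9 = (114, -59, 121.1).
Normal n = (Station 7→Station 8) × (Station 7→Station 9) = (14368.6, -4213.5, -15579).
So ∂z/∂x = −n_x/n_z = 0.92231 and ∂z/∂y = −n_y/n_z = −0.27046.
Unit vector along 345° is (sin 345°, cos 345°) = (-0.2588, 0.9659).
Slope in that direction = a·(-0.2588) + b·(0.9659) = −0.49995.
Apparent dip = arctan|0.49995| = 26.6° (true dip is 43.9°, so apparent ≤ true as expected).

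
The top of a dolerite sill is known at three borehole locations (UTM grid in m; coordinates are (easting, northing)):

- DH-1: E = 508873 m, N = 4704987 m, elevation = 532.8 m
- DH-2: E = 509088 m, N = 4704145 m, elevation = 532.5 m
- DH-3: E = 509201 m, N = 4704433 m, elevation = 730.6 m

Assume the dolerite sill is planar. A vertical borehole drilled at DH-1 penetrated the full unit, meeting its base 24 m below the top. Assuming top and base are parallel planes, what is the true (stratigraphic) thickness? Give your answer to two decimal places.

16.18 m

Let the plane be z = a·E + b·N + c.
DH-2−DH-1: 215a − 842b = −0.3;  DH-3−DH-1: 328a − 554b = 197.8.
Solving gives a = 1.06143, b = 0.27139.
|∇z| = √(a²+b²) = 1.09557, so dip δ = arctan(1.09557) = 47.61°.
True thickness = vertical thickness × cos δ = 24 × cos 47.61° = 16.18 m.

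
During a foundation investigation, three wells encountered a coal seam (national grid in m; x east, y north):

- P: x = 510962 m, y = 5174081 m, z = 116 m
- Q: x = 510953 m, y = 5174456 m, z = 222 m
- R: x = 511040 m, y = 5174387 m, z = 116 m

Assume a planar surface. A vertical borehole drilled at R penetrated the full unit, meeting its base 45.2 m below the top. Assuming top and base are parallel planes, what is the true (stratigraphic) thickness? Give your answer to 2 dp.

31.24 m

Two edge vectors: P→Q = (-9, 375, 106), P→R = (78, 306, 0).
Normal n = (P→Q) × (P→R) = (-32436, 8268, -32004).
So ∂z/∂x = −n_x/n_z = −1.01350 and ∂z/∂y = −n_y/n_z = 0.25834.
|∇z| = √(a²+b²) = 1.04591, so dip δ = arctan(1.04591) = 46.29°.
True thickness = vertical thickness × cos δ = 45.2 × cos 46.29° = 31.24 m.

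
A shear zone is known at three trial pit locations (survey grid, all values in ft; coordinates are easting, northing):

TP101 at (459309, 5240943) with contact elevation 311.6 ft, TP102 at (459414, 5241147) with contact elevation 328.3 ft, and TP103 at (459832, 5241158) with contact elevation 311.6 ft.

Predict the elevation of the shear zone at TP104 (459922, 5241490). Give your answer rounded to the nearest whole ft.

Two edge vectors: TP101→TP102 = (105, 204, 16.7), TP101→TP103 = (523, 215, 0).
Normal n = (TP101→TP102) × (TP101→TP103) = (-3590.5, 8734.1, -84117).
So ∂z/∂easting = −n_x/n_z = −0.04268459 and ∂z/∂northing = −n_y/n_z = 0.10383276.
Intercept c from TP101: 311.6 + 19605.42 − 544181.56 = −524264.54.
At (459922, 5241490): z = −19631.6 + 544238.4 − 524264.54 = 342.2 ft.

342 ft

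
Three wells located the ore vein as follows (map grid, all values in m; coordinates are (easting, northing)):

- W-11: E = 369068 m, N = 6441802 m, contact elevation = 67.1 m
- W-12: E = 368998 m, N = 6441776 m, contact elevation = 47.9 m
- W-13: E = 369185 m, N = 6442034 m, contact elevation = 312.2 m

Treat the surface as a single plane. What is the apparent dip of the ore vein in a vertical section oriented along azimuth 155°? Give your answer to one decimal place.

Let the plane be z = a·E + b·N + c.
W-12−W-11: −70a − 26b = −19.2;  W-13−W-11: 117a + 232b = 245.1.
Solving gives a = −0.14534, b = 1.12976.
Unit vector along 155° is (sin 155°, cos 155°) = (0.4226, -0.9063).
Slope in that direction = a·(0.4226) + b·(-0.9063) = −1.08534.
Apparent dip = arctan|1.08534| = 47.3° (true dip is 48.7°, so apparent ≤ true as expected).

47.3°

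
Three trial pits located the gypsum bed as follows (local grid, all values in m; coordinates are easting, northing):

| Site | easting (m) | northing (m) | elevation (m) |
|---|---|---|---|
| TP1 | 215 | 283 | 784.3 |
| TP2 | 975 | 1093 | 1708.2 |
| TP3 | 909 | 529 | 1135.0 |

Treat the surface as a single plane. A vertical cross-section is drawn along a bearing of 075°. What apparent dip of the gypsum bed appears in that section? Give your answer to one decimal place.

Two edge vectors: TP1→TP2 = (760, 810, 923.9), TP1→TP3 = (694, 246, 350.7).
Normal n = (TP1→TP2) × (TP1→TP3) = (56787.6, 374654.6, -375180).
So ∂z/∂easting = −n_x/n_z = 0.15136 and ∂z/∂northing = −n_y/n_z = 0.99860.
Unit vector along 075° is (sin 75°, cos 75°) = (0.9659, 0.2588).
Slope in that direction = a·(0.9659) + b·(0.2588) = 0.40466.
Apparent dip = arctan|0.40466| = 22.0° (true dip is 45.3°, so apparent ≤ true as expected).

22.0°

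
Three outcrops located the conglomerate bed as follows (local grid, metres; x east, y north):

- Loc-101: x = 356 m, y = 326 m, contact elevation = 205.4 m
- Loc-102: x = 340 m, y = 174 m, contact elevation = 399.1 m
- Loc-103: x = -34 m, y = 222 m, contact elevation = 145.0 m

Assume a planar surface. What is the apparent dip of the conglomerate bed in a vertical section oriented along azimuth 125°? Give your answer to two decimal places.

Let the plane be z = a·x + b·y + c.
Loc-102−Loc-101: −16a − 152b = 193.7;  Loc-103−Loc-101: −390a − 104b = −60.4.
Solving gives a = 0.50898, b = −1.32792.
Unit vector along 125° is (sin 125°, cos 125°) = (0.8192, -0.5736).
Slope in that direction = a·(0.8192) + b·(-0.5736) = 1.17860.
Apparent dip = arctan|1.17860| = 49.69° (true dip is 54.9°, so apparent ≤ true as expected).

49.69°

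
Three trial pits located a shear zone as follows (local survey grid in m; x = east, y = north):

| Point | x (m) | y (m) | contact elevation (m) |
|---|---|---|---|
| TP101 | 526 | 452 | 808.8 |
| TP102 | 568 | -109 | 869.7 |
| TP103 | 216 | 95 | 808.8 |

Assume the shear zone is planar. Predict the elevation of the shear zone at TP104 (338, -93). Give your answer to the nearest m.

842 m

Two edge vectors: TP101→TP102 = (42, -561, 60.9), TP101→TP103 = (-310, -357, 0).
Normal n = (TP101→TP102) × (TP101→TP103) = (21741.3, -18879, -188904).
So ∂z/∂x = −n_x/n_z = 0.11509 and ∂z/∂y = −n_y/n_z = −0.09994.
Intercept c from TP101: 808.8 − 60.54 + 45.17 = 793.43.
At (338, -93): z = 38.9 + 9.3 + 793.43 = 841.6 m.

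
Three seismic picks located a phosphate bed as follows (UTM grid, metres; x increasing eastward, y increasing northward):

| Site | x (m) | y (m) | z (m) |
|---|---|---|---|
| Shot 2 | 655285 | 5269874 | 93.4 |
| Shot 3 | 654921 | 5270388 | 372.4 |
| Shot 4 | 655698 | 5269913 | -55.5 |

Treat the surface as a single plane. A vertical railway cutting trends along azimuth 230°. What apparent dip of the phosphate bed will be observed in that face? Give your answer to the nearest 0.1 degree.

7.0°

Two edge vectors: Shot 2→Shot 3 = (-364, 514, 279), Shot 2→Shot 4 = (413, 39, -148.9).
Normal n = (Shot 2→Shot 3) × (Shot 2→Shot 4) = (-87415.6, 61027.4, -226478).
So ∂z/∂x = −n_x/n_z = −0.38598 and ∂z/∂y = −n_y/n_z = 0.26946.
Unit vector along 230° is (sin 230°, cos 230°) = (-0.7660, -0.6428).
Slope in that direction = a·(-0.7660) + b·(-0.6428) = 0.12247.
Apparent dip = arctan|0.12247| = 7.0° (true dip is 25.2°, so apparent ≤ true as expected).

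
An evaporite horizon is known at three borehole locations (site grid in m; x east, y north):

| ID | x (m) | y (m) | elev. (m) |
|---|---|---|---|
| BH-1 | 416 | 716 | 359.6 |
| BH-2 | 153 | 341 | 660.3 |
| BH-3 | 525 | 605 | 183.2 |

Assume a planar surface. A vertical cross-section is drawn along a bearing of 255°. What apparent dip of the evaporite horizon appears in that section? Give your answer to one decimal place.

52.9°

Two edge vectors: BH-1→BH-2 = (-263, -375, 300.7), BH-1→BH-3 = (109, -111, -176.4).
Normal n = (BH-1→BH-2) × (BH-1→BH-3) = (99527.7, -13616.9, 70068).
So ∂z/∂x = −n_x/n_z = −1.42044 and ∂z/∂y = −n_y/n_z = 0.19434.
Unit vector along 255° is (sin 255°, cos 255°) = (-0.9659, -0.2588).
Slope in that direction = a·(-0.9659) + b·(-0.2588) = 1.32175.
Apparent dip = arctan|1.32175| = 52.9° (true dip is 55.1°, so apparent ≤ true as expected).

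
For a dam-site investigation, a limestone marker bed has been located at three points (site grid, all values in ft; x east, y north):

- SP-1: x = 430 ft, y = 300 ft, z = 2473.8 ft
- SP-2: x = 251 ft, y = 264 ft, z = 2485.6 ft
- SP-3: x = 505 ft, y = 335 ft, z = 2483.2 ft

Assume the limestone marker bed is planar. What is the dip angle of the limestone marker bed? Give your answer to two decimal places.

36.89°

Let the plane be z = a·x + b·y + c.
SP-2−SP-1: −179a − 36b = 11.8;  SP-3−SP-1: 75a + 35b = 9.4.
Solving gives a = −0.21077, b = 0.72022.
Gradient magnitude |∇z| = √(a² + b²) = √(0.04442 + 0.51872) = 0.75043.
True dip = arctan(0.75043) = 36.89°, dipping toward SSE (azimuth ≈ 164°).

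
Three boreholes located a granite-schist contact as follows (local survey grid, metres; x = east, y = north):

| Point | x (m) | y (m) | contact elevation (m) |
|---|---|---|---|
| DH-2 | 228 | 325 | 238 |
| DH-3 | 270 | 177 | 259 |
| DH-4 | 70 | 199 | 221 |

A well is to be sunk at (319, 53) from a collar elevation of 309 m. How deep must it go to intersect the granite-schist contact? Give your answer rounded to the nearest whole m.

Let the plane be z = a·x + b·y + c.
DH-3−DH-2: 42a − 148b = 21;  DH-4−DH-2: −158a − 126b = −17.
Solving gives a = 0.18001, b = −0.09081.
Then c = 238 − a·228 − b·325 = 226.47.
At (319, 53): z_contact = 57.4 − 4.8 + 226.47 = 279.1 m.
Depth below ground = 309 − 279.1 = 30 m.

30 m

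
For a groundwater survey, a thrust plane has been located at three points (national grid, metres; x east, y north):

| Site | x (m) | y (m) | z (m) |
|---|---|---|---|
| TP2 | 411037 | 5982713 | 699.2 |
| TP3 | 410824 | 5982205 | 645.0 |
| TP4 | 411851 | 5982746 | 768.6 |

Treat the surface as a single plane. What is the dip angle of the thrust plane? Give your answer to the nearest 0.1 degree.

Two edge vectors: TP2→TP3 = (-213, -508, -54.2), TP2→TP4 = (814, 33, 69.4).
Normal n = (TP2→TP3) × (TP2→TP4) = (-33466.6, -29336.6, 406483).
So ∂z/∂x = −n_x/n_z = 0.08233 and ∂z/∂y = −n_y/n_z = 0.07217.
Gradient magnitude |∇z| = √(a² + b²) = √(0.00678 + 0.00521) = 0.10949.
True dip = arctan(0.10949) = 6.2°, dipping toward SW (azimuth ≈ 229°).

6.2°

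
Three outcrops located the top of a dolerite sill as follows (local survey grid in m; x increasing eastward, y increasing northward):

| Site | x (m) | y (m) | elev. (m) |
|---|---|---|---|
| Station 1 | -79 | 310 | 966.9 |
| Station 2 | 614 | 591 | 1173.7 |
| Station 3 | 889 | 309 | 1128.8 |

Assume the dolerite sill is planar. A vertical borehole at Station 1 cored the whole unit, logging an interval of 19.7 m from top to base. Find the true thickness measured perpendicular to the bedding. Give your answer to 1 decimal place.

Let the plane be z = a·x + b·y + c.
Station 2−Station 1: 693a + 281b = 206.8;  Station 3−Station 1: 968a − 1b = 161.9.
Solving gives a = 0.16759, b = 0.32265.
|∇z| = √(a²+b²) = 0.36357, so dip δ = arctan(0.36357) = 19.98°.
True thickness = vertical thickness × cos δ = 19.7 × cos 19.98° = 18.5 m.

18.5 m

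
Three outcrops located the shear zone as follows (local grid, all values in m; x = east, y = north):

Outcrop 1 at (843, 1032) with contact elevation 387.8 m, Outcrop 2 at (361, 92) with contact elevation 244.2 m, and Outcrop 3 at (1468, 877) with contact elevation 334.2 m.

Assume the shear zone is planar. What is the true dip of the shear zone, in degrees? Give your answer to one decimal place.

10.2°

Let the plane be z = a·x + b·y + c.
Outcrop 2−Outcrop 1: −482a − 940b = −143.6;  Outcrop 3−Outcrop 1: 625a − 155b = −53.6.
Solving gives a = −0.04247, b = 0.17454.
Gradient magnitude |∇z| = √(a² + b²) = √(0.00180 + 0.03047) = 0.17964.
True dip = arctan(0.17964) = 10.2°, dipping toward SSE (azimuth ≈ 166°).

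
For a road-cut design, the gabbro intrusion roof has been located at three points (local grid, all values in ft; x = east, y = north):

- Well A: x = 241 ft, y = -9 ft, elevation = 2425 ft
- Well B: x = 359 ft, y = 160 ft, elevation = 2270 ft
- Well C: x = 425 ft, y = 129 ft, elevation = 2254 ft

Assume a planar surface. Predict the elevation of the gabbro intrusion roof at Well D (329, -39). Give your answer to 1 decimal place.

2397.3 ft

Let the plane be z = a·x + b·y + c.
Well B−Well A: 118a + 169b = −155;  Well C−Well A: 184a + 138b = −171.
Solving gives a = −0.50695, b = −0.56319.
Then c = 2425 − a·241 − b·-9 = 2542.11.
At (329, -39): z = −166.8 + 22.0 + 2542.11 = 2397.3 ft.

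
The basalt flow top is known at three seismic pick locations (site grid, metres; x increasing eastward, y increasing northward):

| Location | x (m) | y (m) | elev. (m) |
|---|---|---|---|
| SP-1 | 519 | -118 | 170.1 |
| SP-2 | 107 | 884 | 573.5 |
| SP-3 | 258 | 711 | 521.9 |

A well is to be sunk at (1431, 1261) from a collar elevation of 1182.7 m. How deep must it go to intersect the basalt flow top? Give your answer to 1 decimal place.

123.2 m

Let the plane be z = a·x + b·y + c.
SP-2−SP-1: −412a + 1002b = 403.4;  SP-3−SP-1: −261a + 829b = 351.8.
Solving gives a = 0.225989, b = 0.495516.
Then c = 170.1 − a·519 − b·-118 = 111.28.
At (1431, 1261): z_contact = 323.39 + 624.85 + 111.28 = 1059.52 m.
Depth below ground = 1182.7 − 1059.52 = 123.2 m.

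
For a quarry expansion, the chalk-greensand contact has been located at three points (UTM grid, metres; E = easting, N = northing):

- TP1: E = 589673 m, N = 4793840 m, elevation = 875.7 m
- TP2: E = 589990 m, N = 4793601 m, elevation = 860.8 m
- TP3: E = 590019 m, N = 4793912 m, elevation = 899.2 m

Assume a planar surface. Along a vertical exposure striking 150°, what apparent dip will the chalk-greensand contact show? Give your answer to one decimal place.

4.7°

Two edge vectors: TP1→TP2 = (317, -239, -14.9), TP1→TP3 = (346, 72, 23.5).
Normal n = (TP1→TP2) × (TP1→TP3) = (-4543.7, -12604.9, 105518).
So ∂z/∂E = −n_x/n_z = 0.04306 and ∂z/∂N = −n_y/n_z = 0.11946.
Unit vector along 150° is (sin 150°, cos 150°) = (0.5000, -0.8660).
Slope in that direction = a·(0.5000) + b·(-0.8660) = −0.08192.
Apparent dip = arctan|0.08192| = 4.7° (true dip is 7.2°, so apparent ≤ true as expected).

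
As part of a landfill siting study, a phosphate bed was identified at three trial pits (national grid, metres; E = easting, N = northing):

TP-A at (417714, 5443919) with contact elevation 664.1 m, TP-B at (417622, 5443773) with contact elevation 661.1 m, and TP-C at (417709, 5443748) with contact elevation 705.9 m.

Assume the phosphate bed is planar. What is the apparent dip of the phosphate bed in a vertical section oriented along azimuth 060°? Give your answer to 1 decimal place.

Let the plane be z = a·E + b·N + c.
TP-B−TP-A: −92a − 146b = −3;  TP-C−TP-A: −5a − 171b = 41.8.
Solving gives a = 0.44099, b = −0.25734.
Unit vector along 060° is (sin 60°, cos 60°) = (0.8660, 0.5000).
Slope in that direction = a·(0.8660) + b·(0.5000) = 0.25324.
Apparent dip = arctan|0.25324| = 14.2° (true dip is 27.0°, so apparent ≤ true as expected).

14.2°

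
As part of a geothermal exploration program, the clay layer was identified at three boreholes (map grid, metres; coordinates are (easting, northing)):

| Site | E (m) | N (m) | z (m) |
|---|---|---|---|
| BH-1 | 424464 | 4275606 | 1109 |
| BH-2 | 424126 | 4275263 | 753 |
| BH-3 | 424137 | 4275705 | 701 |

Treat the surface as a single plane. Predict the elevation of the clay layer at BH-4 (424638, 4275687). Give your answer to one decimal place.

1306.4 m

Two edge vectors: BH-1→BH-2 = (-338, -343, -356), BH-1→BH-3 = (-327, 99, -408).
Normal n = (BH-1→BH-2) × (BH-1→BH-3) = (175188, -21492, -145623).
So ∂z/∂E = −n_x/n_z = 1.203024248 and ∂z/∂N = −n_y/n_z = −0.147586576.
Intercept c from BH-1: 1109 − 510640.48 + 631022.05 = 121490.57.
At (424638, 4275687): z = 510849.8 − 631034.0 + 121490.57 = 1306.4 m.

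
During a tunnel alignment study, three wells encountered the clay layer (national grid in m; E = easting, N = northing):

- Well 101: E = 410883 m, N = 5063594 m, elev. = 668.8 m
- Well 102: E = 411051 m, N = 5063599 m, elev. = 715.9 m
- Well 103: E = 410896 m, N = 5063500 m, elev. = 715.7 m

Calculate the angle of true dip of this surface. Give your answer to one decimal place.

Let the plane be z = a·E + b·N + c.
Well 102−Well 101: 168a + 5b = 47.1;  Well 103−Well 101: 13a − 94b = 46.9.
Solving gives a = 0.29400, b = −0.45828.
Gradient magnitude |∇z| = √(a² + b²) = √(0.08643 + 0.21002) = 0.54447.
True dip = arctan(0.54447) = 28.6°, dipping toward NNW (azimuth ≈ 327°).

28.6°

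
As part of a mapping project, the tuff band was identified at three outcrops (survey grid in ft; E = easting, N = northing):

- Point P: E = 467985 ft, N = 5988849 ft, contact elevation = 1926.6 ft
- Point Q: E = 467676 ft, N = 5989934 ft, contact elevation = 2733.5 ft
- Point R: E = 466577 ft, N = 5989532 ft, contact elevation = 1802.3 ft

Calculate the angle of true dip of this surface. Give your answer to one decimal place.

45.9°

Let the plane be z = a·E + b·N + c.
Point Q−Point P: −309a + 1085b = 806.9;  Point R−Point P: −1408a + 683b = −124.3.
Solving gives a = 0.52101, b = 0.89207.
Gradient magnitude |∇z| = √(a² + b²) = √(0.27145 + 0.79578) = 1.03307.
True dip = arctan(1.03307) = 45.9°, dipping toward SSW (azimuth ≈ 210°).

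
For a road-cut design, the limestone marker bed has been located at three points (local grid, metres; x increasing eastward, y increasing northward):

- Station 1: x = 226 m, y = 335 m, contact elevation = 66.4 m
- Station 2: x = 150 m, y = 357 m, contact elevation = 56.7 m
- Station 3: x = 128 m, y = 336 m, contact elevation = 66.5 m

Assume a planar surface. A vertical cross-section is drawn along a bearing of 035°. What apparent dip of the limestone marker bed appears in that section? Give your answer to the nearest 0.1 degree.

20.8°

Two edge vectors: Station 1→Station 2 = (-76, 22, -9.7), Station 1→Station 3 = (-98, 1, 0.1).
Normal n = (Station 1→Station 2) × (Station 1→Station 3) = (11.9, 958.2, 2080).
So ∂z/∂x = −n_x/n_z = −0.00572 and ∂z/∂y = −n_y/n_z = −0.46067.
Unit vector along 035° is (sin 35°, cos 35°) = (0.5736, 0.8192).
Slope in that direction = a·(0.5736) + b·(0.8192) = −0.38064.
Apparent dip = arctan|0.38064| = 20.8° (true dip is 24.7°, so apparent ≤ true as expected).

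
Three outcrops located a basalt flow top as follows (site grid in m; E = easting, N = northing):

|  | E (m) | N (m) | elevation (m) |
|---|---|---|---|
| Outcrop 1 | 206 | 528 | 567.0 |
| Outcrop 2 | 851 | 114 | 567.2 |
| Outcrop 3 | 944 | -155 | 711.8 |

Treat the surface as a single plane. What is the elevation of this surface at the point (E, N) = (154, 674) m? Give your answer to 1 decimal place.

489.2 m

Two edge vectors: Outcrop 1→Outcrop 2 = (645, -414, 0.2), Outcrop 1→Outcrop 3 = (738, -683, 144.8).
Normal n = (Outcrop 1→Outcrop 2) × (Outcrop 1→Outcrop 3) = (-59810.6, -93248.4, -135003).
So ∂z/∂E = −n_x/n_z = −0.44303 and ∂z/∂N = −n_y/n_z = −0.69071.
Intercept c from Outcrop 1: 567 + 91.26 + 364.70 = 1022.96.
At (154, 674): z = −68.2 − 465.5 + 1022.96 = 489.2 m.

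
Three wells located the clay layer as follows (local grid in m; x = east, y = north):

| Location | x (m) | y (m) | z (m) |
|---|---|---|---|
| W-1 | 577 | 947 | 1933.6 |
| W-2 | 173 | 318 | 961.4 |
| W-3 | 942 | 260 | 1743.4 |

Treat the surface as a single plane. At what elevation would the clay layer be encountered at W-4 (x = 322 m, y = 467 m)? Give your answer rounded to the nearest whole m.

Two edge vectors: W-1→W-2 = (-404, -629, -972.2), W-1→W-3 = (365, -687, -190.2).
Normal n = (W-1→W-2) × (W-1→W-3) = (-548265.6, -431693.8, 507133).
So ∂z/∂x = −n_x/n_z = 1.08111 and ∂z/∂y = −n_y/n_z = 0.85124.
Intercept c from W-1: 1933.6 − 623.80 − 806.13 = 503.67.
At (322, 467): z = 348.1 + 397.5 + 503.67 = 1249.3 m.

1249 m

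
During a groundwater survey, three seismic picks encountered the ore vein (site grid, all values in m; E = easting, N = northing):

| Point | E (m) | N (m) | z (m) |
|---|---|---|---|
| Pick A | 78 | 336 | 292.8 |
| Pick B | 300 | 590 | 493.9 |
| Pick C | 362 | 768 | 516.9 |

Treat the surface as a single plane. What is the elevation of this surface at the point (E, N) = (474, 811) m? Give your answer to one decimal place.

644.7 m

Let the plane be z = a·E + b·N + c.
Pick B−Pick A: 222a + 254b = 201.1;  Pick C−Pick A: 284a + 432b = 224.1.
Solving gives a = 1.26026, b = −0.30975.
Then c = 292.8 − a·78 − b·336 = 298.58.
At (474, 811): z = 597.4 − 251.2 + 298.58 = 644.7 m.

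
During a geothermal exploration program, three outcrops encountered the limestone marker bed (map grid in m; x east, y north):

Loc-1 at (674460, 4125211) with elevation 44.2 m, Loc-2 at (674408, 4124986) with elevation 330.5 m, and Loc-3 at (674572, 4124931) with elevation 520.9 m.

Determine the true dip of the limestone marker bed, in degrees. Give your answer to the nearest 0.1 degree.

57.7°

Let the plane be z = a·x + b·y + c.
Loc-2−Loc-1: −52a − 225b = 286.3;  Loc-3−Loc-1: 112a − 280b = 476.7.
Solving gives a = 0.68143, b = −1.42993.
Gradient magnitude |∇z| = √(a² + b²) = √(0.46434 + 2.04470) = 1.58399.
True dip = arctan(1.58399) = 57.7°, dipping toward NNW (azimuth ≈ 335°).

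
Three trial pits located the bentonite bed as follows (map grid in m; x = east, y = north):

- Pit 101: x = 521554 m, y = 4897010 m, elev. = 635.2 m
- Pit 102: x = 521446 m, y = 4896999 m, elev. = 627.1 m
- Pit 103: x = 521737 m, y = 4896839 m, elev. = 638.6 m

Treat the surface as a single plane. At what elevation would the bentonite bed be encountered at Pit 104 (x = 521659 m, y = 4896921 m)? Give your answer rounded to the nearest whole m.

638 m

Two edge vectors: Pit 101→Pit 102 = (-108, -11, -8.1), Pit 101→Pit 103 = (183, -171, 3.4).
Normal n = (Pit 101→Pit 102) × (Pit 101→Pit 103) = (-1422.5, -1115.1, 20481).
So ∂z/∂x = −n_x/n_z = 0.06945462 and ∂z/∂y = −n_y/n_z = 0.05444558.
Intercept c from Pit 101: 635.2 − 36224.33 − 266620.57 = −302209.70.
At (521659, 4896921): z = 36231.6 + 266615.7 − 302209.70 = 637.6 m.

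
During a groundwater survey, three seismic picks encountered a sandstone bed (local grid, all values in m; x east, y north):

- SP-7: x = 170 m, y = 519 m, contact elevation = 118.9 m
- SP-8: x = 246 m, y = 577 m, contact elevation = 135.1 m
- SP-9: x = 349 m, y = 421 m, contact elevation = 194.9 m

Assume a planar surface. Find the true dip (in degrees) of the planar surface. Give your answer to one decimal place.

Let the plane be z = a·x + b·y + c.
SP-8−SP-7: 76a + 58b = 16.2;  SP-9−SP-7: 179a − 98b = 76.
Solving gives a = 0.33626, b = −0.16131.
Gradient magnitude |∇z| = √(a² + b²) = √(0.11307 + 0.02602) = 0.37296.
True dip = arctan(0.37296) = 20.5°, dipping toward WNW (azimuth ≈ 296°).

20.5°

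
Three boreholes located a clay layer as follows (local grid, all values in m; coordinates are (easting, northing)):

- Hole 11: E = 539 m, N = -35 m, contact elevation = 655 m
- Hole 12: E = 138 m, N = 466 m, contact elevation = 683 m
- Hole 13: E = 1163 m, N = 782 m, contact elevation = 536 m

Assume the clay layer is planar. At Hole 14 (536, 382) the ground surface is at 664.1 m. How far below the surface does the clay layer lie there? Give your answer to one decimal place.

Two edge vectors: Hole 11→Hole 12 = (-401, 501, 28), Hole 11→Hole 13 = (624, 817, -119).
Normal n = (Hole 11→Hole 12) × (Hole 11→Hole 13) = (-82495, -30247, -640241).
So ∂z/∂E = −n_x/n_z = −0.128850 and ∂z/∂N = −n_y/n_z = −0.047243.
Intercept c from Hole 11: 655 + 69.45 − 1.65 = 722.80.
At (536, 382): z_contact = −69.06 − 18.05 + 722.80 = 635.69 m.
Depth below ground = 664.1 − 635.69 = 28.4 m.

28.4 m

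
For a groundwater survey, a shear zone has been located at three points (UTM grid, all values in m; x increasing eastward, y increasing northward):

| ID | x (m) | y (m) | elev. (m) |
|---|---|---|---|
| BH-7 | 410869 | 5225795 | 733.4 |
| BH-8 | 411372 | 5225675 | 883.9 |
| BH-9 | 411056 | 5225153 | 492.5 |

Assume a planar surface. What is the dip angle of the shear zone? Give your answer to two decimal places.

Two edge vectors: BH-7→BH-8 = (503, -120, 150.5), BH-7→BH-9 = (187, -642, -240.9).
Normal n = (BH-7→BH-8) × (BH-7→BH-9) = (125529, 149316.2, -300486).
So ∂z/∂x = −n_x/n_z = 0.41775 and ∂z/∂y = −n_y/n_z = 0.49692.
Gradient magnitude |∇z| = √(a² + b²) = √(0.17452 + 0.24693) = 0.64919.
True dip = arctan(0.64919) = 32.99°, dipping toward SW (azimuth ≈ 220°).

32.99°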